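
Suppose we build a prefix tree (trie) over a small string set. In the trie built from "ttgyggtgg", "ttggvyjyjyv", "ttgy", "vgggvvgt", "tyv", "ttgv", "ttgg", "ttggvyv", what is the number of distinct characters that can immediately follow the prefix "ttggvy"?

2

The children of the "ttggvy" node are the distinct next characters among strings starting with "ttggvy".
Distinct next characters after "ttggvy": j, v.
That node has 2 child edges.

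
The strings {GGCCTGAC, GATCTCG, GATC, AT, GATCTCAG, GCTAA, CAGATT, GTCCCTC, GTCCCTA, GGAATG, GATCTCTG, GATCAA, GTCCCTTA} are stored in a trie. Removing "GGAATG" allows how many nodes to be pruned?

Walk "GGAATG" from the leaf back toward the root, removing each node that no remaining word uses.
The suffix "AATG" (4 nodes) is used only by "GGAATG"; the node for "GG" still has the child "C", so pruning stops there.
Nodes removed: 4

4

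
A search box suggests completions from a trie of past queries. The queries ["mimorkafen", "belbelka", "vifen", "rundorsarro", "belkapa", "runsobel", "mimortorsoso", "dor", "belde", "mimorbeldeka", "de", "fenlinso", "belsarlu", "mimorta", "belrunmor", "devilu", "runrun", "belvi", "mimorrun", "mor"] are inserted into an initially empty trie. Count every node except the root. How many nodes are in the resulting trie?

Count nodes per top-level branch (shared prefixes stored once):
  'b'-branch (belbelka, belde, belkapa, belrunmor, belsarlu, belvi): 27 nodes
  'd'-branch (de, devilu, dor): 8 nodes
  'f'-branch (fenlinso): 8 nodes
  'm'-branch (mimorbeldeka, mimorkafen, mimorrun, mimorta, mimortorsoso, mor): 30 nodes
  'r'-branch (rundorsarro, runrun, runsobel): 19 nodes
  'v'-branch (vifen): 5 nodes
Sum: 97

97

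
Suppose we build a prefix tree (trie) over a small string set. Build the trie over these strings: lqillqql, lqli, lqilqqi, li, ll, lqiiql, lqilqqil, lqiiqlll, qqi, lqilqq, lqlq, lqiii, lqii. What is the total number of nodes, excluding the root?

26

Trace insertions, counting only characters that open a new branch:
  "lqillqql" → 8 new (l, q, i, l, l, q, q, l)
  "lqli" → prefix "lq" already present; 2 new (l, i)
  "lqilqqi" → prefix "lqil" already present; 3 new (q, q, i)
  "li" → prefix "l" already present; 1 new (i)
  "ll" → prefix "l" already present; 1 new (l)
  "lqiiql" → prefix "lqi" already present; 3 new (i, q, l)
  "lqilqqil" → prefix "lqilqqi" already present; 1 new (l)
  "lqiiqlll" → prefix "lqiiql" already present; 2 new (l, l)
  "qqi" → 3 new (q, q, i)
  "lqilqq" → prefix "lqilqq" already present; 0 new (none)
  "lqlq" → prefix "lql" already present; 1 new (q)
  "lqiii" → prefix "lqii" already present; 1 new (i)
  "lqii" → prefix "lqii" already present; 0 new (none)
Total nodes = 8 + 2 + 3 + 1 + 1 + 3 + 1 + 2 + 3 + 0 + 1 + 1 + 0 = 26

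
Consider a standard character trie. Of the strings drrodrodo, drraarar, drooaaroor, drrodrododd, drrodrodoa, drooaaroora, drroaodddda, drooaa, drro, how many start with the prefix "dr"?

9

Filter for entries beginning with "dr":
Words under "dr": drooaa, drooaaroor, drooaaroora, drraarar, drro, drroaodddda, drrodrodo, drrodrodoa, drrodrododd
Count: 9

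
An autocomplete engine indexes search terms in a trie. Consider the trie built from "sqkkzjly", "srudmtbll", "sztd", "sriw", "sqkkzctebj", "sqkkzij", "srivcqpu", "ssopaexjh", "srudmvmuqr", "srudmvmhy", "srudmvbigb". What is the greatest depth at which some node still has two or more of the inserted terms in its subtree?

Look for the deepest trie node that still has at least two words in its subtree.
"srudmvmhy" and "srudmvmuqr" agree on "srudmvm" (7 characters) before diverging; nothing deeper is shared.
Longest shared-prefix length: 7

7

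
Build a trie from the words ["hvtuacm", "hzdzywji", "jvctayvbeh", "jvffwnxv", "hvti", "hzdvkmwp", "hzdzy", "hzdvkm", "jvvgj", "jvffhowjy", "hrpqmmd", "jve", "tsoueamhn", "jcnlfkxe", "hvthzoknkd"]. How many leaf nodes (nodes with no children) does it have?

13

Leaves are exactly the stored words that no other stored word extends.
Those words: "hrpqmmd", "hvthzoknkd", "hvti", "hvtuacm", "hzdvkmwp", "hzdzywji", "jcnlfkxe", "jvctayvbeh", "jve", "jvffhowjy", "jvffwnxv", "jvvgj", "tsoueamhn"
Leaf count: 13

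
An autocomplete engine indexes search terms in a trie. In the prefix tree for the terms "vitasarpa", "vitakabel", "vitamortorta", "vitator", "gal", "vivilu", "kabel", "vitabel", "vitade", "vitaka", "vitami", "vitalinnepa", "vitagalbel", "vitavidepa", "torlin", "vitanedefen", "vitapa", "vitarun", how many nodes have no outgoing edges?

17

Leaves are exactly the stored words that no other stored word extends.
Those words: "gal", "kabel", "torlin", "vitabel", "vitade", "vitagalbel", "vitakabel", "vitalinnepa", "vitami", "vitamortorta", "vitanedefen", "vitapa", "vitarun", "vitasarpa", "vitator", "vitavidepa", "vivilu"
Leaf count: 17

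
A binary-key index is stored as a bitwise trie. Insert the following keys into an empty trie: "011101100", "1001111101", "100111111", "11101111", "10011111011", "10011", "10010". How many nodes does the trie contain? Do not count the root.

Trie structure (* marks end of a word):
(root)
├─ 0
│  └─ 1
│     └─ 1
│        └─ 1
│           └─ 0
│              └─ 1
│                 └─ 1
│                    └─ 0
│                       └─ 0 *
└─ 1
   ├─ 0
   │  └─ 0
   │     └─ 1
   │        ├─ 0 *
   │        └─ 1 *
   │           └─ 1
   │              └─ 1
   │                 └─ 1
   │                    ├─ 0
   │                    │  └─ 1 *
   │                    │     └─ 1 *
   │                    └─ 1 *
   └─ 1
      └─ 1
         └─ 0
            └─ 1
               └─ 1
                  └─ 1
                     └─ 1 *
Counting every labelled node above: 29.

29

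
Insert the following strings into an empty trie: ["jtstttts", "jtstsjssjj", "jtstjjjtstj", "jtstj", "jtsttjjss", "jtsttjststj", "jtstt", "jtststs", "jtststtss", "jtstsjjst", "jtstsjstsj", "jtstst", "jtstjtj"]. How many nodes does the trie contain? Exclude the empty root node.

Insert word by word; a character creates a node only if that edge doesn't already exist:
  "jtstttts" → 8 new (j, t, s, t, t, t, t, s)
  "jtstsjssjj" → prefix "jtst" already present; 6 new (s, j, s, s, j, j)
  "jtstjjjtstj" → prefix "jtst" already present; 7 new (j, j, j, t, s, t, j)
  "jtstj" → prefix "jtstj" already present; 0 new (none)
  "jtsttjjss" → prefix "jtstt" already present; 4 new (j, j, s, s)
  "jtsttjststj" → prefix "jtsttj" already present; 5 new (s, t, s, t, j)
  "jtstt" → prefix "jtstt" already present; 0 new (none)
  "jtststs" → prefix "jtsts" already present; 2 new (t, s)
  "jtststtss" → prefix "jtstst" already present; 3 new (t, s, s)
  "jtstsjjst" → prefix "jtstsj" already present; 3 new (j, s, t)
  "jtstsjstsj" → prefix "jtstsjs" already present; 3 new (t, s, j)
  "jtstst" → prefix "jtstst" already present; 0 new (none)
  "jtstjtj" → prefix "jtstj" already present; 2 new (t, j)
Total nodes = 8 + 6 + 7 + 0 + 4 + 5 + 0 + 2 + 3 + 3 + 3 + 0 + 2 = 43

43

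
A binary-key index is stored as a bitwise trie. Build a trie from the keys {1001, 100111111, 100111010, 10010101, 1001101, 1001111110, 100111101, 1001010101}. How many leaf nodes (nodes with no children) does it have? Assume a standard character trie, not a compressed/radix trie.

5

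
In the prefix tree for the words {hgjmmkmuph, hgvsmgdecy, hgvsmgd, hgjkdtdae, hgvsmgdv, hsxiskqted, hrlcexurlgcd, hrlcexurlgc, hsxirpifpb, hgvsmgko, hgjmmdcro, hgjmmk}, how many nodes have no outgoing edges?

Leaves are exactly the stored words that no other stored word extends.
Those words: "hgjkdtdae", "hgjmmdcro", "hgjmmkmuph", "hgvsmgdecy", "hgvsmgdv", "hgvsmgko", "hrlcexurlgcd", "hsxirpifpb", "hsxiskqted"
Leaf count: 9

9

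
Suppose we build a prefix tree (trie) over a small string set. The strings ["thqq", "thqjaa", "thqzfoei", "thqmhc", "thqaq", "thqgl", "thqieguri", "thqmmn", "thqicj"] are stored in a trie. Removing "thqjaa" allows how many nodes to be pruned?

3

A node on "thqjaa"'s path can go only if nothing else ends at it or branches off below it.
The suffix "jaa" (3 nodes) is used only by "thqjaa"; the node for "thq" still has the child "q", so pruning stops there.
Nodes removed: 3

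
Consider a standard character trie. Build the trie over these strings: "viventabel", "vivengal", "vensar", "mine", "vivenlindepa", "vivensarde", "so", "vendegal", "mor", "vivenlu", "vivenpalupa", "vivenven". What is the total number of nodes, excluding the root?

For each word, the new-node count is its length minus the longest prefix already in the trie:
  "viventabel" → 10 new (v, i, v, e, n, t, a, b, e, l)
  "vivengal" → prefix "viven" already present; 3 new (g, a, l)
  "vensar" → prefix "v" already present; 5 new (e, n, s, a, r)
  "mine" → 4 new (m, i, n, e)
  "vivenlindepa" → prefix "viven" already present; 7 new (l, i, n, d, e, p, a)
  "vivensarde" → prefix "viven" already present; 5 new (s, a, r, d, e)
  "so" → 2 new (s, o)
  "vendegal" → prefix "ven" already present; 5 new (d, e, g, a, l)
  "mor" → prefix "m" already present; 2 new (o, r)
  "vivenlu" → prefix "vivenl" already present; 1 new (u)
  "vivenpalupa" → prefix "viven" already present; 6 new (p, a, l, u, p, a)
  "vivenven" → prefix "viven" already present; 3 new (v, e, n)
Total nodes = 10 + 3 + 5 + 4 + 7 + 5 + 2 + 5 + 2 + 1 + 6 + 3 = 53

53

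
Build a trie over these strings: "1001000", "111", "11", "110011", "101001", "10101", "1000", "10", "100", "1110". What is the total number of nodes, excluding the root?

Count nodes per top-level branch (shared prefixes stored once):
  '1'-branch (10, 100, 1000, 1001000, 101001, 10101, 11, 110011, 111, 1110): 20 nodes
Sum: 20

20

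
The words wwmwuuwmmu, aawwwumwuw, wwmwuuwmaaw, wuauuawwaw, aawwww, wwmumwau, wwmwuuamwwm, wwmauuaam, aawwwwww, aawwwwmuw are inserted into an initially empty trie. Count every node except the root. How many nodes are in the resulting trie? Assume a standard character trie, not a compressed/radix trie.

For each word, the new-node count is its length minus the longest prefix already in the trie:
  "wwmwuuwmmu" → 10 new (w, w, m, w, u, u, w, m, m, u)
  "aawwwumwuw" → 10 new (a, a, w, w, w, u, m, w, u, w)
  "wwmwuuwmaaw" → prefix "wwmwuuwm" already present; 3 new (a, a, w)
  "wuauuawwaw" → prefix "w" already present; 9 new (u, a, u, u, a, w, w, a, w)
  "aawwww" → prefix "aawww" already present; 1 new (w)
  "wwmumwau" → prefix "wwm" already present; 5 new (u, m, w, a, u)
  "wwmwuuamwwm" → prefix "wwmwuu" already present; 5 new (a, m, w, w, m)
  "wwmauuaam" → prefix "wwm" already present; 6 new (a, u, u, a, a, m)
  "aawwwwww" → prefix "aawwww" already present; 2 new (w, w)
  "aawwwwmuw" → prefix "aawwww" already present; 3 new (m, u, w)
Total nodes = 10 + 10 + 3 + 9 + 1 + 5 + 5 + 6 + 2 + 3 = 54

54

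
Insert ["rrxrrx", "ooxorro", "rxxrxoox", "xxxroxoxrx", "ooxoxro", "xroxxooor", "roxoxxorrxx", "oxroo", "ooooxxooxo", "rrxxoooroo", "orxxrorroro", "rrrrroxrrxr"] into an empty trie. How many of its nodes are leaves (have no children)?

12

A leaf is a node with no children — equivalently, the end of a word that is not a proper prefix of any other stored word.
Those words: "ooooxxooxo", "ooxorro", "ooxoxro", "orxxrorroro", "oxroo", "roxoxxorrxx", "rrrrroxrrxr", "rrxrrx", "rrxxoooroo", "rxxrxoox", "xroxxooor", "xxxroxoxrx"
Leaf count: 12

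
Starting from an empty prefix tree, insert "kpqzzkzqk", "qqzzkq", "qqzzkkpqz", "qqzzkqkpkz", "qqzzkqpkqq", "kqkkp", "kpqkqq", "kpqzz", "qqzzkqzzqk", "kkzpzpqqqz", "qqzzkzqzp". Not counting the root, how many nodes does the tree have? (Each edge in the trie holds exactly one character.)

Insert word by word; a character creates a node only if that edge doesn't already exist:
  "kpqzzkzqk" → 9 new (k, p, q, z, z, k, z, q, k)
  "qqzzkq" → 6 new (q, q, z, z, k, q)
  "qqzzkkpqz" → prefix "qqzzk" already present; 4 new (k, p, q, z)
  "qqzzkqkpkz" → prefix "qqzzkq" already present; 4 new (k, p, k, z)
  "qqzzkqpkqq" → prefix "qqzzkq" already present; 4 new (p, k, q, q)
  "kqkkp" → prefix "k" already present; 4 new (q, k, k, p)
  "kpqkqq" → prefix "kpq" already present; 3 new (k, q, q)
  "kpqzz" → prefix "kpqzz" already present; 0 new (none)
  "qqzzkqzzqk" → prefix "qqzzkq" already present; 4 new (z, z, q, k)
  "kkzpzpqqqz" → prefix "k" already present; 9 new (k, z, p, z, p, q, q, q, z)
  "qqzzkzqzp" → prefix "qqzzk" already present; 4 new (z, q, z, p)
Total nodes = 9 + 6 + 4 + 4 + 4 + 4 + 3 + 0 + 4 + 9 + 4 = 51

51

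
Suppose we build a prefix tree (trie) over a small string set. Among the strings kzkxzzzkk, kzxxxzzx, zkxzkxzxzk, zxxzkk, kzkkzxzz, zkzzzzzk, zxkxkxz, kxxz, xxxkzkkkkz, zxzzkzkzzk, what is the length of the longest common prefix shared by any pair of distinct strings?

3

The deepest shared node is where two words last agree before diverging.
"kzkkzxzz" and "kzkxzzzkk" agree on "kzk" (3 characters) before diverging; nothing deeper is shared.
Longest shared-prefix length: 3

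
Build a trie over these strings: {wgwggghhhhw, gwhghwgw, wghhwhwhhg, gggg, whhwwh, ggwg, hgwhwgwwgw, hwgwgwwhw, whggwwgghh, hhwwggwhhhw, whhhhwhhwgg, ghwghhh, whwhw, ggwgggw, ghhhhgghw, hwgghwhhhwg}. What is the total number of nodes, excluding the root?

Insert word by word; a character creates a node only if that edge doesn't already exist:
  "wgwggghhhhw" → 11 new (w, g, w, g, g, g, h, h, h, h, w)
  "gwhghwgw" → 8 new (g, w, h, g, h, w, g, w)
  "wghhwhwhhg" → prefix "wg" already present; 8 new (h, h, w, h, w, h, h, g)
  "gggg" → prefix "g" already present; 3 new (g, g, g)
  "whhwwh" → prefix "w" already present; 5 new (h, h, w, w, h)
  "ggwg" → prefix "gg" already present; 2 new (w, g)
  "hgwhwgwwgw" → 10 new (h, g, w, h, w, g, w, w, g, w)
  "hwgwgwwhw" → prefix "h" already present; 8 new (w, g, w, g, w, w, h, w)
  "whggwwgghh" → prefix "wh" already present; 8 new (g, g, w, w, g, g, h, h)
  "hhwwggwhhhw" → prefix "h" already present; 10 new (h, w, w, g, g, w, h, h, h, w)
  "whhhhwhhwgg" → prefix "whh" already present; 8 new (h, h, w, h, h, w, g, g)
  "ghwghhh" → prefix "g" already present; 6 new (h, w, g, h, h, h)
  "whwhw" → prefix "wh" already present; 3 new (w, h, w)
  "ggwgggw" → prefix "ggwg" already present; 3 new (g, g, w)
  "ghhhhgghw" → prefix "gh" already present; 7 new (h, h, h, g, g, h, w)
  "hwgghwhhhwg" → prefix "hwg" already present; 8 new (g, h, w, h, h, h, w, g)
Total nodes = 11 + 8 + 8 + 3 + 5 + 2 + 10 + 8 + 8 + 10 + 8 + 6 + 3 + 3 + 7 + 8 = 108

108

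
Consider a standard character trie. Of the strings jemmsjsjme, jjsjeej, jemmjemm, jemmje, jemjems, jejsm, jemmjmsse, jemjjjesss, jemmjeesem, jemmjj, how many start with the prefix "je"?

Filter for entries beginning with "je":
Words under "je": jejsm, jemjems, jemjjjesss, jemmje, jemmjeesem, jemmjemm, jemmjj, jemmjmsse, jemmsjsjme
Count: 9

9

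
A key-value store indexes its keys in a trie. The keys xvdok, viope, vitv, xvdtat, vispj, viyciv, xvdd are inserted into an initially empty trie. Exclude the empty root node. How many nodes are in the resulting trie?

23

Count nodes per top-level branch (shared prefixes stored once):
  'v'-branch (viope, vispj, vitv, viyciv): 14 nodes
  'x'-branch (xvdd, xvdok, xvdtat): 9 nodes
Sum: 23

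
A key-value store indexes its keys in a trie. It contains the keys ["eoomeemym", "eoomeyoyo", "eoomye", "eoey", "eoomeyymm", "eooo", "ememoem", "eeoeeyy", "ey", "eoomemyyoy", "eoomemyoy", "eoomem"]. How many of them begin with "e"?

Walk to "e"; the words in its subtree are exactly those with that prefix.
Matches: "eeoeeyy", "ememoem", "eoey", "eoomeemym", "eoomem", "eoomemyoy", "eoomemyyoy", "eoomeyoyo", "eoomeyymm", "eoomye", "eooo", "ey"
Count: 12

12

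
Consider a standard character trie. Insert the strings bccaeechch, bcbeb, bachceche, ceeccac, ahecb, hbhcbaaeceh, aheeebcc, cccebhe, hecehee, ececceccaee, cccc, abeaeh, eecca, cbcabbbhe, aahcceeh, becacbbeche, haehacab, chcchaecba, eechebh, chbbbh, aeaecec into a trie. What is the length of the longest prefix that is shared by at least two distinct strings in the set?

3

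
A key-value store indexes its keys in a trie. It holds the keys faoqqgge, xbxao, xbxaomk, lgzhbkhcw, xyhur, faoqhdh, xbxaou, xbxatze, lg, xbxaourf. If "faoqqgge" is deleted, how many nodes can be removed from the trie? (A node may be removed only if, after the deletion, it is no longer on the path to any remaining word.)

Walk "faoqqgge" from the leaf back toward the root, removing each node that no remaining word uses.
The suffix "qgge" (4 nodes) is used only by "faoqqgge"; the node for "faoq" still has the child "h", so pruning stops there.
Nodes removed: 4

4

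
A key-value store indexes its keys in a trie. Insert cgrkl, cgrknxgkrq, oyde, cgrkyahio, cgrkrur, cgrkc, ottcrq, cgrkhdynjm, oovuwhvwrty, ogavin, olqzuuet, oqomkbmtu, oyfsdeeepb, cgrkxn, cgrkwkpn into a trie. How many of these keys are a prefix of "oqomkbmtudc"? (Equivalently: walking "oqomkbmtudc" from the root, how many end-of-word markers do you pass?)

Check each prefix of "oqomkbmtudc" against the stored set — each match is an end-marker on the path.
Prefixes of the query that are stored words: "oqomkbmtu"
Count: 1

1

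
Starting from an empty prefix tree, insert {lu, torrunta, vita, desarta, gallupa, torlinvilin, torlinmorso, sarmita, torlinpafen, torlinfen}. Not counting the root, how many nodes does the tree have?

Count nodes per top-level branch (shared prefixes stored once):
  'd'-branch (desarta): 7 nodes
  'g'-branch (gallupa): 7 nodes
  'l'-branch (lu): 2 nodes
  's'-branch (sarmita): 7 nodes
  't'-branch (torlinfen, torlinmorso, torlinpafen, torlinvilin, torrunta): 29 nodes
  'v'-branch (vita): 4 nodes
Sum: 56

56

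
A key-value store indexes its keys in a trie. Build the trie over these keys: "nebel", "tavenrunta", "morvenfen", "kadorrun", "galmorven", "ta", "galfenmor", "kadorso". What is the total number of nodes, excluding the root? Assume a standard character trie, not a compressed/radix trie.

For each word, the new-node count is its length minus the longest prefix already in the trie:
  "nebel" → 5 new (n, e, b, e, l)
  "tavenrunta" → 10 new (t, a, v, e, n, r, u, n, t, a)
  "morvenfen" → 9 new (m, o, r, v, e, n, f, e, n)
  "kadorrun" → 8 new (k, a, d, o, r, r, u, n)
  "galmorven" → 9 new (g, a, l, m, o, r, v, e, n)
  "ta" → prefix "ta" already present; 0 new (none)
  "galfenmor" → prefix "gal" already present; 6 new (f, e, n, m, o, r)
  "kadorso" → prefix "kador" already present; 2 new (s, o)
Total nodes = 5 + 10 + 9 + 8 + 9 + 0 + 6 + 2 = 49

49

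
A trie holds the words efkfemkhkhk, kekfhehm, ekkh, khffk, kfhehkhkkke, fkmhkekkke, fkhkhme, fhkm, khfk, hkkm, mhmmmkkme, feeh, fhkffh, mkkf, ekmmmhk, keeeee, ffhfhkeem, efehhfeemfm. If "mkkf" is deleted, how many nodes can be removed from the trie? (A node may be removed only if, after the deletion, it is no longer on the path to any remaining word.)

Walk "mkkf" from the leaf back toward the root, removing each node that no remaining word uses.
The suffix "kkf" (3 nodes) is used only by "mkkf"; the node for "m" still has the child "h", so pruning stops there.
Nodes removed: 3

3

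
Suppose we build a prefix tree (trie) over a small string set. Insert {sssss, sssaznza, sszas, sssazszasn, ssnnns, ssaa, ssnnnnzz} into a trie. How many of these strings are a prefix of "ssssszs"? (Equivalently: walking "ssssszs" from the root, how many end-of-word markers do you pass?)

1

Check each prefix of "ssssszs" against the stored set — each match is an end-marker on the path.
Prefixes of the query that are stored words: "sssss"
Count: 1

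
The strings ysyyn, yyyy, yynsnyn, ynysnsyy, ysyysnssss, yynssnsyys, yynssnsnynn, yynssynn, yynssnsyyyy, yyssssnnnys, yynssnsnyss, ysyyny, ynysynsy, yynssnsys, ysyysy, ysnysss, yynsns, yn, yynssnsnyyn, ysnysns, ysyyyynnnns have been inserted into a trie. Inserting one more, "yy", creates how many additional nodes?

Every character of "yy" already lies on an existing path (it is a prefix of some stored word).
No new nodes are needed: 0.

0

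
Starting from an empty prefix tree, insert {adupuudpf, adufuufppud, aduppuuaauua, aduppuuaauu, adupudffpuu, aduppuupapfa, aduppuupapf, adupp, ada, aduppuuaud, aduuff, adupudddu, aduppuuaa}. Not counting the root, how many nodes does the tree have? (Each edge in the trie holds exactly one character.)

For each word, the new-node count is its length minus the longest prefix already in the trie:
  "adupuudpf" → 9 new (a, d, u, p, u, u, d, p, f)
  "adufuufppud" → prefix "adu" already present; 8 new (f, u, u, f, p, p, u, d)
  "aduppuuaauua" → prefix "adup" already present; 8 new (p, u, u, a, a, u, u, a)
  "aduppuuaauu" → prefix "aduppuuaauu" already present; 0 new (none)
  "adupudffpuu" → prefix "adupu" already present; 6 new (d, f, f, p, u, u)
  "aduppuupapfa" → prefix "aduppuu" already present; 5 new (p, a, p, f, a)
  "aduppuupapf" → prefix "aduppuupapf" already present; 0 new (none)
  "adupp" → prefix "adupp" already present; 0 new (none)
  "ada" → prefix "ad" already present; 1 new (a)
  "aduppuuaud" → prefix "aduppuua" already present; 2 new (u, d)
  "aduuff" → prefix "adu" already present; 3 new (u, f, f)
  "adupudddu" → prefix "adupud" already present; 3 new (d, d, u)
  "aduppuuaa" → prefix "aduppuuaa" already present; 0 new (none)
Total nodes = 9 + 8 + 8 + 0 + 6 + 5 + 0 + 0 + 1 + 2 + 3 + 3 + 0 = 45

45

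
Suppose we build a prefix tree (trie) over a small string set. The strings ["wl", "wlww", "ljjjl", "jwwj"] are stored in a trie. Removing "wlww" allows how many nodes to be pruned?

After clearing the end-marker at "wlww", prune upward until reaching a node still needed by another word.
The suffix "ww" (2 nodes) is used only by "wlww"; "wl" is itself a stored word, so pruning stops there.
Nodes removed: 2

2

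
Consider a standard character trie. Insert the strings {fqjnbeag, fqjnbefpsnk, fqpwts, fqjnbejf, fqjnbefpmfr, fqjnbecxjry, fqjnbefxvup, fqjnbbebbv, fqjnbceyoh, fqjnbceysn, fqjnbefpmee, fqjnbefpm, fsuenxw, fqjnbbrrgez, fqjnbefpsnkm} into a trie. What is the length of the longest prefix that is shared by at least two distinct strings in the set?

Equivalently: take the maximum, over all pairs, of their longest common prefix length.
e.g. "fqjnbefpsnk" and "fqjnbefpsnkm" share the prefix "fqjnbefpsnk" of length 11; no pair shares a longer one.
Longest shared-prefix length: 11

11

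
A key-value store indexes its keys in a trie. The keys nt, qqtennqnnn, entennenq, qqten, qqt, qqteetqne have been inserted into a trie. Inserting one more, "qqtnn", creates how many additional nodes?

2

Walking "qqtnn" from the root, the first 3 characters ("qqt") follow existing edges; "n" is the first miss.
New nodes needed: |"qqtnn"| − 3 = 5 − 3 = 2.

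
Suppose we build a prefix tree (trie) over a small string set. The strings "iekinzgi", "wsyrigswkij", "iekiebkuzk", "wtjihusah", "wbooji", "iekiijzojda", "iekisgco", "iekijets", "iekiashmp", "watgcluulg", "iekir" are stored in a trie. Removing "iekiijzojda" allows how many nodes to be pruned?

7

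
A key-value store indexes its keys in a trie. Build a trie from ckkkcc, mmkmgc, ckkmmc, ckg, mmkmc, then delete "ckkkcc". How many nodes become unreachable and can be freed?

3

After clearing the end-marker at "ckkkcc", prune upward until reaching a node still needed by another word.
The suffix "kcc" (3 nodes) is used only by "ckkkcc"; the node for "ckk" still has the child "m", so pruning stops there.
Nodes removed: 3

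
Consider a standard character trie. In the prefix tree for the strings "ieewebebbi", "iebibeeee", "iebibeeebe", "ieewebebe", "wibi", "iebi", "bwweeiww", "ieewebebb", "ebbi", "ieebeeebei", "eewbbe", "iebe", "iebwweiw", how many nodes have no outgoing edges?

11

A leaf is a node with no children — equivalently, the end of a word that is not a proper prefix of any other stored word.
Those words: "bwweeiww", "ebbi", "eewbbe", "iebe", "iebibeeebe", "iebibeeee", "iebwweiw", "ieebeeebei", "ieewebebbi", "ieewebebe", "wibi"
Leaf count: 11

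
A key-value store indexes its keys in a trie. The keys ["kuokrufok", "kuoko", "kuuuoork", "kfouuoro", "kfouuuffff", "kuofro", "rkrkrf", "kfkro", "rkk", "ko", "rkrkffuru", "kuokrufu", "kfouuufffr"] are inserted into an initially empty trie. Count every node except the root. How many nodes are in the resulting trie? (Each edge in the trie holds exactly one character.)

Trace insertions, counting only characters that open a new branch:
  "kuokrufok" → 9 new (k, u, o, k, r, u, f, o, k)
  "kuoko" → prefix "kuok" already present; 1 new (o)
  "kuuuoork" → prefix "ku" already present; 6 new (u, u, o, o, r, k)
  "kfouuoro" → prefix "k" already present; 7 new (f, o, u, u, o, r, o)
  "kfouuuffff" → prefix "kfouu" already present; 5 new (u, f, f, f, f)
  "kuofro" → prefix "kuo" already present; 3 new (f, r, o)
  "rkrkrf" → 6 new (r, k, r, k, r, f)
  "kfkro" → prefix "kf" already present; 3 new (k, r, o)
  "rkk" → prefix "rk" already present; 1 new (k)
  "ko" → prefix "k" already present; 1 new (o)
  "rkrkffuru" → prefix "rkrk" already present; 5 new (f, f, u, r, u)
  "kuokrufu" → prefix "kuokruf" already present; 1 new (u)
  "kfouuufffr" → prefix "kfouuufff" already present; 1 new (r)
Total nodes = 9 + 1 + 6 + 7 + 5 + 3 + 6 + 3 + 1 + 1 + 5 + 1 + 1 = 49

49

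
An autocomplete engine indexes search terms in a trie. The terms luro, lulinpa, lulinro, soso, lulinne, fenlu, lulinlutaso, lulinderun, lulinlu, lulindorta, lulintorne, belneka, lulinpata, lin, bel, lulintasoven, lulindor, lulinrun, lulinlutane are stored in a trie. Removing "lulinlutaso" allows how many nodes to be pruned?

2

Walk "lulinlutaso" from the leaf back toward the root, removing each node that no remaining word uses.
The suffix "so" (2 nodes) is used only by "lulinlutaso"; the node for "lulinluta" still has the child "n", so pruning stops there.
Nodes removed: 2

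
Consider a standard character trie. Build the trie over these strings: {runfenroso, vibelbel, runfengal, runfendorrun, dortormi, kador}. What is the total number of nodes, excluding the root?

40

Trace insertions, counting only characters that open a new branch:
  "runfenroso" → 10 new (r, u, n, f, e, n, r, o, s, o)
  "vibelbel" → 8 new (v, i, b, e, l, b, e, l)
  "runfengal" → prefix "runfen" already present; 3 new (g, a, l)
  "runfendorrun" → prefix "runfen" already present; 6 new (d, o, r, r, u, n)
  "dortormi" → 8 new (d, o, r, t, o, r, m, i)
  "kador" → 5 new (k, a, d, o, r)
Total nodes = 10 + 8 + 3 + 6 + 8 + 5 = 40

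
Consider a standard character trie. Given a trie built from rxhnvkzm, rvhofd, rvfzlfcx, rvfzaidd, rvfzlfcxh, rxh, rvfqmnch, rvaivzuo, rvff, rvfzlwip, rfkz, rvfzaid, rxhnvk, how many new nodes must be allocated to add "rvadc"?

2

Walking "rvadc" from the root, the first 3 characters ("rva") follow existing edges; "d" is the first miss.
Each of the 2 remaining characters creates one node.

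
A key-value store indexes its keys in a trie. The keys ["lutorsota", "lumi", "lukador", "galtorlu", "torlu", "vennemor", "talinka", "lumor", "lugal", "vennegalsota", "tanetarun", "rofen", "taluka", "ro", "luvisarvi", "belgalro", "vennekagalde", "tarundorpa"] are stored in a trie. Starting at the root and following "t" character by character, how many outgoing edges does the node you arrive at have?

Walk "t" from the root, arriving at one node.
Distinct next characters after "t": a, o.
That node has 2 child edges.

2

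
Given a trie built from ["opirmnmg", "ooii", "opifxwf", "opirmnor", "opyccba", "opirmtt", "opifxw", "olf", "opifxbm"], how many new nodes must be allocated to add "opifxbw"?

1

The longest prefix of "opifxbw" already in the trie is "opifxb" (length 6).
So 7 − 6 = 1 new nodes.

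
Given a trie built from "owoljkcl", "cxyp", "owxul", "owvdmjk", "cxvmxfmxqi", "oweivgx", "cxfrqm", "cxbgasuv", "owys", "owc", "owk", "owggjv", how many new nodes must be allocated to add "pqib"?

No existing word starts with "p", so every character of "pqib" needs a new node.
4 − 0 = 4 new nodes.

4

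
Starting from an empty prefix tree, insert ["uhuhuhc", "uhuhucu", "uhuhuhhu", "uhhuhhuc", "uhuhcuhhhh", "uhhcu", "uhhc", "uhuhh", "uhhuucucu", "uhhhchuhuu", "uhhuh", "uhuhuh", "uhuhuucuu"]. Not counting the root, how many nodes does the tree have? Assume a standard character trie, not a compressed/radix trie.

42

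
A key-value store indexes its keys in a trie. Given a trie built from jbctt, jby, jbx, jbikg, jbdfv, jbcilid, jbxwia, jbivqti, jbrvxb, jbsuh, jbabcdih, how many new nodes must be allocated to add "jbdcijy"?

4

Walking "jbdcijy" from the root, the first 3 characters ("jbd") follow existing edges; "c" is the first miss.
New nodes needed: |"jbdcijy"| − 3 = 7 − 3 = 4.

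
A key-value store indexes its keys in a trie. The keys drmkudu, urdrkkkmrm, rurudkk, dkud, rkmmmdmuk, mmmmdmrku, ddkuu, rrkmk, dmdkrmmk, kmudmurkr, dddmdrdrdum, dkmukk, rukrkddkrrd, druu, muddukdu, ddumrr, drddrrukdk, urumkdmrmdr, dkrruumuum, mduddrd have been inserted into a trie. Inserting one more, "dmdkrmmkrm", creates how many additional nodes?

"dmdkrmmk" is already a path in the trie; the remaining "rm" must be added.
New nodes needed: |"dmdkrmmkrm"| − 8 = 10 − 8 = 2.

2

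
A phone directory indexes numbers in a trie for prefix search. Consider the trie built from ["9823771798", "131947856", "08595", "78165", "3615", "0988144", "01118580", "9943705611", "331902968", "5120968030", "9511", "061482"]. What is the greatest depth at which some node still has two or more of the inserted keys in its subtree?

Look for the deepest trie node that still has at least two words in its subtree.
"01118580" and "061482" agree on "0" (1 characters) before diverging; nothing deeper is shared.
Longest shared-prefix length: 1

1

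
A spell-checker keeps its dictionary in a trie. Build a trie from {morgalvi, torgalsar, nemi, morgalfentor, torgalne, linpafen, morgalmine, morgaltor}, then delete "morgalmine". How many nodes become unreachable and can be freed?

A node on "morgalmine"'s path can go only if nothing else ends at it or branches off below it.
The suffix "mine" (4 nodes) is used only by "morgalmine"; the node for "morgal" still has the child "v", so pruning stops there.
Nodes removed: 4

4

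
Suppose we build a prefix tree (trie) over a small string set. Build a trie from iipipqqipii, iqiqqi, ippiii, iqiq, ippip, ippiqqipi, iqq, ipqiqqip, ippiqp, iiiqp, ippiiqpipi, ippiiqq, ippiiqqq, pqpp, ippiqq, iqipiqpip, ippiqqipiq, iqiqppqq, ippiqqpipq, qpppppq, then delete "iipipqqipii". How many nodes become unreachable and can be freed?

9

Walk "iipipqqipii" from the leaf back toward the root, removing each node that no remaining word uses.
The suffix "pipqqipii" (9 nodes) is used only by "iipipqqipii"; the node for "ii" still has the child "i", so pruning stops there.
Nodes removed: 9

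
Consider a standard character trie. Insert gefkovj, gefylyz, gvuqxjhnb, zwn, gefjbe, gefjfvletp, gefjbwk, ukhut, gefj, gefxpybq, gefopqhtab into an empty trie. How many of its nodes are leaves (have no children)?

Leaves are exactly the stored words that no other stored word extends.
Those words: "gefjbe", "gefjbwk", "gefjfvletp", "gefkovj", "gefopqhtab", "gefxpybq", "gefylyz", "gvuqxjhnb", "ukhut", "zwn"
Leaf count: 10

10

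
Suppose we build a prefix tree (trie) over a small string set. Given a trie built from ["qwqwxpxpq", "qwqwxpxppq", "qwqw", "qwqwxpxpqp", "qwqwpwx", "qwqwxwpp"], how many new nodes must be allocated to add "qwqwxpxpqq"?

1

"qwqwxpxpq" is already a path in the trie; the remaining "q" must be added.
So 10 − 9 = 1 new nodes.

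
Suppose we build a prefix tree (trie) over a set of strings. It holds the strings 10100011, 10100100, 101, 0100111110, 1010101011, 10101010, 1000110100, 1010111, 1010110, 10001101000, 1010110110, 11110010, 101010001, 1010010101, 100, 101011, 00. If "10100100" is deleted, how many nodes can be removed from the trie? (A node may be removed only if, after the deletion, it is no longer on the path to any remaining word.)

A node on "10100100"'s path can go only if nothing else ends at it or branches off below it.
The suffix "0" (1 node) is used only by "10100100"; the node for "1010010" still has the child "1", so pruning stops there.
Nodes removed: 1

1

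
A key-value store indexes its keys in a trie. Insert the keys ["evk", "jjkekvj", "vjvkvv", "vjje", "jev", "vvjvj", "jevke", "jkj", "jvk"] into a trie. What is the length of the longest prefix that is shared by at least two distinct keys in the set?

Equivalently: take the maximum, over all pairs, of their longest common prefix length.
e.g. "jev" and "jevke" share the prefix "jev" of length 3; no pair shares a longer one.
Longest shared-prefix length: 3

3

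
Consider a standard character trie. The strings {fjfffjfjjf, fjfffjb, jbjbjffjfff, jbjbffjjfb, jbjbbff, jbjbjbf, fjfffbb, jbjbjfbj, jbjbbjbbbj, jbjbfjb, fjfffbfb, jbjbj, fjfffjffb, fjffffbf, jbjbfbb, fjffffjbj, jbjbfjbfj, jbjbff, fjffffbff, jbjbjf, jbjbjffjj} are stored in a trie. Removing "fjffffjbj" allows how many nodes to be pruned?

After clearing the end-marker at "fjffffjbj", prune upward until reaching a node still needed by another word.
The suffix "jbj" (3 nodes) is used only by "fjffffjbj"; the node for "fjffff" still has the child "b", so pruning stops there.
Nodes removed: 3

3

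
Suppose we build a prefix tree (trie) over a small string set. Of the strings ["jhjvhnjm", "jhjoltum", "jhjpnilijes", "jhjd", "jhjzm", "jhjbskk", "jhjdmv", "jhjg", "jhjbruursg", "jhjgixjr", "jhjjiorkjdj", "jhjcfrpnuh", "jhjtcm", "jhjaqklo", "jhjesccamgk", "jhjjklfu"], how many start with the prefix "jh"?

Walk to "jh"; the words in its subtree are exactly those with that prefix.
Matches: "jhjaqklo", "jhjbruursg", "jhjbskk", "jhjcfrpnuh", "jhjd", "jhjdmv", "jhjesccamgk", "jhjg", "jhjgixjr", "jhjjiorkjdj", "jhjjklfu", "jhjoltum", "jhjpnilijes", "jhjtcm", "jhjvhnjm", "jhjzm"
Count: 16

16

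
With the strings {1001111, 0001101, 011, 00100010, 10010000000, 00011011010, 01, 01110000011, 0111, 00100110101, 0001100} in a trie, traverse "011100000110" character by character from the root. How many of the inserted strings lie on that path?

Walk "011100000110" from the root; an end-of-word marker is hit whenever a stored word is a prefix of "011100000110".
Prefixes of the query that are stored words: "01", "011", "0111", "01110000011"
Count: 4

4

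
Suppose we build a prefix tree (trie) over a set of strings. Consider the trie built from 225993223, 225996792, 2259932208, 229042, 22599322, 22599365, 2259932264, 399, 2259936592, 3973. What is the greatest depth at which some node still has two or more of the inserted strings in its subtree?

Look for the deepest trie node that still has at least two words in its subtree.
"22599322" and "2259932208" agree on "22599322" (8 characters) before diverging; nothing deeper is shared.
Longest shared-prefix length: 8

8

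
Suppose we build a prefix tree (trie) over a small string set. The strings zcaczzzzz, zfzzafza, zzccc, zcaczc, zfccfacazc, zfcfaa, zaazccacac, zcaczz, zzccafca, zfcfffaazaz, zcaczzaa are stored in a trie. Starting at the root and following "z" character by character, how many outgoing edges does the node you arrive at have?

The children of the "z" node are the distinct next characters among strings starting with "z".
Distinct next characters after "z": a, c, f, z.
That node has 4 child edges.

4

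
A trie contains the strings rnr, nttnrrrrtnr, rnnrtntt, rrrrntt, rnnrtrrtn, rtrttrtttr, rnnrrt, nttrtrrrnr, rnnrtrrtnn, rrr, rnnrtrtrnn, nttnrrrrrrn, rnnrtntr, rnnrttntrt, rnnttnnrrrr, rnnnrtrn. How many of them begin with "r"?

Traverse to the node for "r", then collect every word in that subtree.
Words under "r": rnnnrtrn, rnnrrt, rnnrtntr, rnnrtntt, rnnrtrrtn, rnnrtrrtnn, rnnrtrtrnn, rnnrttntrt, rnnttnnrrrr, rnr, rrr, rrrrntt, rtrttrtttr
Count: 13

13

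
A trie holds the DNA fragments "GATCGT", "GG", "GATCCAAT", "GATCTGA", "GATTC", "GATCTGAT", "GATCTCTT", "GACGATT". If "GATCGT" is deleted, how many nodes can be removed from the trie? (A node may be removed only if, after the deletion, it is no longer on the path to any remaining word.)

2

After clearing the end-marker at "GATCGT", prune upward until reaching a node still needed by another word.
The suffix "GT" (2 nodes) is used only by "GATCGT"; the node for "GATC" still has the child "C", so pruning stops there.
Nodes removed: 2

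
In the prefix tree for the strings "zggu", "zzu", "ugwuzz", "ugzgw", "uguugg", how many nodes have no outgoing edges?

5

Leaves are exactly the stored words that no other stored word extends.
Those words: "uguugg", "ugwuzz", "ugzgw", "zggu", "zzu"
Leaf count: 5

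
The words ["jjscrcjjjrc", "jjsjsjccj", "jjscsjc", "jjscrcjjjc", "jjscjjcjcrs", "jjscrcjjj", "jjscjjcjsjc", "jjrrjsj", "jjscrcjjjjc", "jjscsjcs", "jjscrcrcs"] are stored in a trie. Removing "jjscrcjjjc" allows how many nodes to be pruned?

1

After clearing the end-marker at "jjscrcjjjc", prune upward until reaching a node still needed by another word.
The suffix "c" (1 node) is used only by "jjscrcjjjc"; the node for "jjscrcjjj" still has the child "r", so pruning stops there.
Nodes removed: 1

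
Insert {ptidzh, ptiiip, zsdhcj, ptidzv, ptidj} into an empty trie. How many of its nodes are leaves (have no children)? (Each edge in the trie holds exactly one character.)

5

A leaf is a node with no children — equivalently, the end of a word that is not a proper prefix of any other stored word.
Those words: "ptidj", "ptidzh", "ptidzv", "ptiiip", "zsdhcj"
Leaf count: 5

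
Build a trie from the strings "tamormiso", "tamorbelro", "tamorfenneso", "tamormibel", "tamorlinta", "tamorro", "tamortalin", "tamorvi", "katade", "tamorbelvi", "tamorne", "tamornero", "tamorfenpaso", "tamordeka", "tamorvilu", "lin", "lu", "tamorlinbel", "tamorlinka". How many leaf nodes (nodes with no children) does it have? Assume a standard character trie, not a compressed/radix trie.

Leaves are exactly the stored words that no other stored word extends.
Those words: "katade", "lin", "lu", "tamorbelro", "tamorbelvi", "tamordeka", "tamorfenneso", "tamorfenpaso", "tamorlinbel", "tamorlinka", "tamorlinta", "tamormibel", "tamormiso", "tamornero", "tamorro", "tamortalin", "tamorvilu"
Leaf count: 17

17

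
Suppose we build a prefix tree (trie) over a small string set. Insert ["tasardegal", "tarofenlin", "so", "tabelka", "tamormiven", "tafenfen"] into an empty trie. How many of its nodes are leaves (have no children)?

6

Leaves are exactly the stored words that no other stored word extends.
Those words: "so", "tabelka", "tafenfen", "tamormiven", "tarofenlin", "tasardegal"
Leaf count: 6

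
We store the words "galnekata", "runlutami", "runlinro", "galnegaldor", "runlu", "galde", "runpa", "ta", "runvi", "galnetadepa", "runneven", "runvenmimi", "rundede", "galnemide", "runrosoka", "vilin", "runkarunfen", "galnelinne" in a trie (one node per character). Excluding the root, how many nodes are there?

Trace insertions, counting only characters that open a new branch:
  "galnekata" → 9 new (g, a, l, n, e, k, a, t, a)
  "runlutami" → 9 new (r, u, n, l, u, t, a, m, i)
  "runlinro" → prefix "runl" already present; 4 new (i, n, r, o)
  "galnegaldor" → prefix "galne" already present; 6 new (g, a, l, d, o, r)
  "runlu" → prefix "runlu" already present; 0 new (none)
  "galde" → prefix "gal" already present; 2 new (d, e)
  "runpa" → prefix "run" already present; 2 new (p, a)
  "ta" → 2 new (t, a)
  "runvi" → prefix "run" already present; 2 new (v, i)
  "galnetadepa" → prefix "galne" already present; 6 new (t, a, d, e, p, a)
  "runneven" → prefix "run" already present; 5 new (n, e, v, e, n)
  "runvenmimi" → prefix "runv" already present; 6 new (e, n, m, i, m, i)
  "rundede" → prefix "run" already present; 4 new (d, e, d, e)
  "galnemide" → prefix "galne" already present; 4 new (m, i, d, e)
  "runrosoka" → prefix "run" already present; 6 new (r, o, s, o, k, a)
  "vilin" → 5 new (v, i, l, i, n)
  "runkarunfen" → prefix "run" already present; 8 new (k, a, r, u, n, f, e, n)
  "galnelinne" → prefix "galne" already present; 5 new (l, i, n, n, e)
Total nodes = 9 + 9 + 4 + 6 + 0 + 2 + 2 + 2 + 2 + 6 + 5 + 6 + 4 + 4 + 6 + 5 + 8 + 5 = 85

85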